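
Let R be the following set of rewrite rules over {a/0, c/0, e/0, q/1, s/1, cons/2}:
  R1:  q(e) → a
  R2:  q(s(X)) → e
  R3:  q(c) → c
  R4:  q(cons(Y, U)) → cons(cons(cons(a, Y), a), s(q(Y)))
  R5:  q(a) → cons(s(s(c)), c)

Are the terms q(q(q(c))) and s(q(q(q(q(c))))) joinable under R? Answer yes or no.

no — NF(t₁) = c, NF(t₂) = s(c)

Reduce t₁ = q(q(q(c))):
1. q(q(q(c)))  →  q(q(c))   [R3 at 1.1]
2. q(q(c))  →  q(c)   [R3 at 1]
3. q(c)  →  c   [R3 at ε]

Reduce t₂ = s(q(q(q(q(c))))):
1. s(q(q(q(q(c)))))  →  s(q(q(q(c))))   [R3 at 1.1.1.1]
2. s(q(q(q(c))))  →  s(q(q(c)))   [R3 at 1.1.1]
3. s(q(q(c)))  →  s(q(c))   [R3 at 1.1]
4. s(q(c))  →  s(c)   [R3 at 1]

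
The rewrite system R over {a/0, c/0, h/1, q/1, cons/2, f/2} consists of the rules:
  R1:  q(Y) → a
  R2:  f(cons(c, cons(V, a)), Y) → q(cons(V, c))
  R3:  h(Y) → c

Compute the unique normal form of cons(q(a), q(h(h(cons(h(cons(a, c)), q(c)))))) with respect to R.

cons(a, a)

1. cons(q(a), q(h(h(cons(h(cons(a, c)), q(c))))))  →  cons(a, q(h(h(cons(h(cons(a, c)), q(c))))))   [R1 at 1]
2. cons(a, q(h(h(cons(h(cons(a, c)), q(c))))))  →  cons(a, a)   [R1 at 2]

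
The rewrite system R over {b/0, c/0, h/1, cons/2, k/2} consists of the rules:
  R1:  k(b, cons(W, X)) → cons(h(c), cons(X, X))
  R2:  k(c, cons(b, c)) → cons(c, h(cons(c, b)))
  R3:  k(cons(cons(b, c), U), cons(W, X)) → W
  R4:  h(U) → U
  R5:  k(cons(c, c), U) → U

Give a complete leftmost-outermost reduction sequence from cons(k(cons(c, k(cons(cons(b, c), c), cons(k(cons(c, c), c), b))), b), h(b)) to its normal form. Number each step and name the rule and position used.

1. cons(k(cons(c, k(cons(cons(b, c), c), cons(k(cons(c, c), c), b))), b), h(b))  →  cons(k(cons(c, k(cons(c, c), c)), b), h(b))   [R3 at 1.1.2]
2. cons(k(cons(c, k(cons(c, c), c)), b), h(b))  →  cons(k(cons(c, c), b), h(b))   [R5 at 1.1.2]
3. cons(k(cons(c, c), b), h(b))  →  cons(b, h(b))   [R5 at 1]
4. cons(b, h(b))  →  cons(b, b)   [R4 at 2]

cons(b, b)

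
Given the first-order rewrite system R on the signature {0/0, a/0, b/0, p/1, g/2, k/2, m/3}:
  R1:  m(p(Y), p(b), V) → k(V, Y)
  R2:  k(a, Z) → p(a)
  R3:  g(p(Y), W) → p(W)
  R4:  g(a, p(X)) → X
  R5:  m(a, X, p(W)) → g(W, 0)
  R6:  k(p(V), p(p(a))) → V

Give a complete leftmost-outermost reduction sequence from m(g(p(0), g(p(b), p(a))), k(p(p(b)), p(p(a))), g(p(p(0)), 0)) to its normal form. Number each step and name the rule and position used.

1. m(g(p(0), g(p(b), p(a))), k(p(p(b)), p(p(a))), g(p(p(0)), 0))  →  m(p(g(p(b), p(a))), k(p(p(b)), p(p(a))), g(p(p(0)), 0))   [R3 at 1]
2. m(p(g(p(b), p(a))), k(p(p(b)), p(p(a))), g(p(p(0)), 0))  →  m(p(p(p(a))), k(p(p(b)), p(p(a))), g(p(p(0)), 0))   [R3 at 1.1]
3. m(p(p(p(a))), k(p(p(b)), p(p(a))), g(p(p(0)), 0))  →  m(p(p(p(a))), p(b), g(p(p(0)), 0))   [R6 at 2]
4. m(p(p(p(a))), p(b), g(p(p(0)), 0))  →  k(g(p(p(0)), 0), p(p(a)))   [R1 at ε]
5. k(g(p(p(0)), 0), p(p(a)))  →  k(p(0), p(p(a)))   [R3 at 1]
6. k(p(0), p(p(a)))  →  0   [R6 at ε]

0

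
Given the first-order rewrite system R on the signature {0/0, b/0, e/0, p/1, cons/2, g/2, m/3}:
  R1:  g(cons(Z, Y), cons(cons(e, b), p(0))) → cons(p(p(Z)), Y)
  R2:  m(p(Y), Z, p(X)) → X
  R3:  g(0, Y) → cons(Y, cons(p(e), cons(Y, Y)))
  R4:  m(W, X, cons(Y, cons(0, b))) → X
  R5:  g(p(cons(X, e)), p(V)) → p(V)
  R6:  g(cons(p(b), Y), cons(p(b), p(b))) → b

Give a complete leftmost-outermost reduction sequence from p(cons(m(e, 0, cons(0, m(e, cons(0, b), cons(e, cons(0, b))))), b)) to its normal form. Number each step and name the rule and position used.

p(cons(0, b))

1. p(cons(m(e, 0, cons(0, m(e, cons(0, b), cons(e, cons(0, b))))), b))  →  p(cons(m(e, 0, cons(0, cons(0, b))), b))   [R4 at 1.1.3.2]
2. p(cons(m(e, 0, cons(0, cons(0, b))), b))  →  p(cons(0, b))   [R4 at 1.1]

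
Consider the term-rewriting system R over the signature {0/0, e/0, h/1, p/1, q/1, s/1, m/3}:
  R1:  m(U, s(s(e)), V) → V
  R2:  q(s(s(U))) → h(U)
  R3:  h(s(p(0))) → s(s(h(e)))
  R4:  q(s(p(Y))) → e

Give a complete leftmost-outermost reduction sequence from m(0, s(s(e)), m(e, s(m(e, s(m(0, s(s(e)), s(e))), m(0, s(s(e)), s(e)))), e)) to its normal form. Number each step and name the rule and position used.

e

1. m(0, s(s(e)), m(e, s(m(e, s(m(0, s(s(e)), s(e))), m(0, s(s(e)), s(e)))), e))  →  m(e, s(m(e, s(m(0, s(s(e)), s(e))), m(0, s(s(e)), s(e)))), e)   [R1 at ε]
2. m(e, s(m(e, s(m(0, s(s(e)), s(e))), m(0, s(s(e)), s(e)))), e)  →  m(e, s(m(e, s(s(e)), m(0, s(s(e)), s(e)))), e)   [R1 at 2.1.2.1]
3. m(e, s(m(e, s(s(e)), m(0, s(s(e)), s(e)))), e)  →  m(e, s(m(0, s(s(e)), s(e))), e)   [R1 at 2.1]
4. m(e, s(m(0, s(s(e)), s(e))), e)  →  m(e, s(s(e)), e)   [R1 at 2.1]
5. m(e, s(s(e)), e)  →  e   [R1 at ε]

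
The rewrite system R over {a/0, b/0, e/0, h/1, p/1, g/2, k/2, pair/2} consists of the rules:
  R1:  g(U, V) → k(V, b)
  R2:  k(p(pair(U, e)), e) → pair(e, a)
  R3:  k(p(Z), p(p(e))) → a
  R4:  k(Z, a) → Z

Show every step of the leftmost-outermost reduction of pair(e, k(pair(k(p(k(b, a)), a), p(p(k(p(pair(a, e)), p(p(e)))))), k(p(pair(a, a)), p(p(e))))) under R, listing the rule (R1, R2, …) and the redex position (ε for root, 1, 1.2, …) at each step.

1. pair(e, k(pair(k(p(k(b, a)), a), p(p(k(p(pair(a, e)), p(p(e)))))), k(p(pair(a, a)), p(p(e)))))  →  pair(e, k(pair(p(k(b, a)), p(p(k(p(pair(a, e)), p(p(e)))))), k(p(pair(a, a)), p(p(e)))))   [R4 at 2.1.1]
2. pair(e, k(pair(p(k(b, a)), p(p(k(p(pair(a, e)), p(p(e)))))), k(p(pair(a, a)), p(p(e)))))  →  pair(e, k(pair(p(b), p(p(k(p(pair(a, e)), p(p(e)))))), k(p(pair(a, a)), p(p(e)))))   [R4 at 2.1.1.1]
3. pair(e, k(pair(p(b), p(p(k(p(pair(a, e)), p(p(e)))))), k(p(pair(a, a)), p(p(e)))))  →  pair(e, k(pair(p(b), p(p(a))), k(p(pair(a, a)), p(p(e)))))   [R3 at 2.1.2.1.1]
4. pair(e, k(pair(p(b), p(p(a))), k(p(pair(a, a)), p(p(e)))))  →  pair(e, k(pair(p(b), p(p(a))), a))   [R3 at 2.2]
5. pair(e, k(pair(p(b), p(p(a))), a))  →  pair(e, pair(p(b), p(p(a))))   [R4 at 2]

pair(e, pair(p(b), p(p(a))))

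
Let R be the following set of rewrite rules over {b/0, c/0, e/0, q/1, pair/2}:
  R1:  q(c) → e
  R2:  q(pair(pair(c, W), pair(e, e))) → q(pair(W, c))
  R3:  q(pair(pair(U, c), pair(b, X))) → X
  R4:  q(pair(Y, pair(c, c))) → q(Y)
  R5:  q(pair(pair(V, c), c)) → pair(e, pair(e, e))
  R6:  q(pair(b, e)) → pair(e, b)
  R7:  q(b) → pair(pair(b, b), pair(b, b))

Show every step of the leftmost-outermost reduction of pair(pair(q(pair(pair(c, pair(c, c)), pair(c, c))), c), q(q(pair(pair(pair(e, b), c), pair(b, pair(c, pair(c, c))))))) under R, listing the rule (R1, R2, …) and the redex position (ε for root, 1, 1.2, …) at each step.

1. pair(pair(q(pair(pair(c, pair(c, c)), pair(c, c))), c), q(q(pair(pair(pair(e, b), c), pair(b, pair(c, pair(c, c)))))))  →  pair(pair(q(pair(c, pair(c, c))), c), q(q(pair(pair(pair(e, b), c), pair(b, pair(c, pair(c, c)))))))   [R4 at 1.1]
2. pair(pair(q(pair(c, pair(c, c))), c), q(q(pair(pair(pair(e, b), c), pair(b, pair(c, pair(c, c)))))))  →  pair(pair(q(c), c), q(q(pair(pair(pair(e, b), c), pair(b, pair(c, pair(c, c)))))))   [R4 at 1.1]
3. pair(pair(q(c), c), q(q(pair(pair(pair(e, b), c), pair(b, pair(c, pair(c, c)))))))  →  pair(pair(e, c), q(q(pair(pair(pair(e, b), c), pair(b, pair(c, pair(c, c)))))))   [R1 at 1.1]
4. pair(pair(e, c), q(q(pair(pair(pair(e, b), c), pair(b, pair(c, pair(c, c)))))))  →  pair(pair(e, c), q(pair(c, pair(c, c))))   [R3 at 2.1]
5. pair(pair(e, c), q(pair(c, pair(c, c))))  →  pair(pair(e, c), q(c))   [R4 at 2]
6. pair(pair(e, c), q(c))  →  pair(pair(e, c), e)   [R1 at 2]

pair(pair(e, c), e)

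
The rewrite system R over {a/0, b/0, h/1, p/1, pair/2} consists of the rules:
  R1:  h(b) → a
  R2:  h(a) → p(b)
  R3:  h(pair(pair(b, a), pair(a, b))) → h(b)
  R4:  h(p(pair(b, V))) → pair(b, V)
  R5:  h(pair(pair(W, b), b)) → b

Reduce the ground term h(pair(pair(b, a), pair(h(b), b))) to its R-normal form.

a

1. h(pair(pair(b, a), pair(h(b), b)))  →  h(pair(pair(b, a), pair(a, b)))   [R1 at 1.2.1]
2. h(pair(pair(b, a), pair(a, b)))  →  h(b)   [R3 at ε]
3. h(b)  →  a   [R1 at ε]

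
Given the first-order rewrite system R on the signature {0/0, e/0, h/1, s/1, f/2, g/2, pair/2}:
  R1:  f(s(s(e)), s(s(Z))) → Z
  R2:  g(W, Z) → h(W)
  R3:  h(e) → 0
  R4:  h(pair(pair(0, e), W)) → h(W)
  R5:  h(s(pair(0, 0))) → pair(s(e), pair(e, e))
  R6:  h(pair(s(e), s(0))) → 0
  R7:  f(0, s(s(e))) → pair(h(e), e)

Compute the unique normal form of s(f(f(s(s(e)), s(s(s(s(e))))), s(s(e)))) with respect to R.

1. s(f(f(s(s(e)), s(s(s(s(e))))), s(s(e))))  →  s(f(s(s(e)), s(s(e))))   [R1 at 1.1]
2. s(f(s(s(e)), s(s(e))))  →  s(e)   [R1 at 1]

s(e)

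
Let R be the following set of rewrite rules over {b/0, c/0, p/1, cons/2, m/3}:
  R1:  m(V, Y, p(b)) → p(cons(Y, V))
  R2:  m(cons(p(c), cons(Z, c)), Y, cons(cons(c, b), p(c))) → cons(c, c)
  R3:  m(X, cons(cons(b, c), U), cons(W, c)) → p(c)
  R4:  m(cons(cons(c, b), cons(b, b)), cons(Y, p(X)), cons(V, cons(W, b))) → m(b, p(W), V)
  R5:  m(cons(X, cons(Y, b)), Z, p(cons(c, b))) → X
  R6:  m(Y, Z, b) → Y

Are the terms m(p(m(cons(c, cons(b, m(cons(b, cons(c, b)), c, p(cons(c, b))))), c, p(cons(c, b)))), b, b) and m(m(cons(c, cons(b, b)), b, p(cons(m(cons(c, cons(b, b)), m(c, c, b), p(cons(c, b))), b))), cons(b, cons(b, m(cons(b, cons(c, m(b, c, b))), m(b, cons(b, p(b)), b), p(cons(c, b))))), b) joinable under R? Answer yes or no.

Reduce t₁ = m(p(m(cons(c, cons(b, m(cons(b, cons(c, b)), c, p(cons(c, b))))), c, p(cons(c, b)))), b, b):
1. m(p(m(cons(c, cons(b, m(cons(b, cons(c, b)), c, p(cons(c, b))))), c, p(cons(c, b)))), b, b)  →  p(m(cons(c, cons(b, m(cons(b, cons(c, b)), c, p(cons(c, b))))), c, p(cons(c, b))))   [R6 at ε]
2. p(m(cons(c, cons(b, m(cons(b, cons(c, b)), c, p(cons(c, b))))), c, p(cons(c, b))))  →  p(m(cons(c, cons(b, b)), c, p(cons(c, b))))   [R5 at 1.1.2.2]
3. p(m(cons(c, cons(b, b)), c, p(cons(c, b))))  →  p(c)   [R5 at 1]

Reduce t₂ = m(m(cons(c, cons(b, b)), b, p(cons(m(cons(c, cons(b, b)), m(c, c, b), p(cons(c, b))), b))), cons(b, cons(b, m(cons(b, cons(c, m(b, c, b))), m(b, cons(b, p(b)), b), p(cons(c, b))))), b):
1. m(m(cons(c, cons(b, b)), b, p(cons(m(cons(c, cons(b, b)), m(c, c, b), p(cons(c, b))), b))), cons(b, cons(b, m(cons(b, cons(c, m(b, c, b))), m(b, cons(b, p(b)), b), p(cons(c, b))))), b)  →  m(cons(c, cons(b, b)), b, p(cons(m(cons(c, cons(b, b)), m(c, c, b), p(cons(c, b))), b)))   [R6 at ε]
2. m(cons(c, cons(b, b)), b, p(cons(m(cons(c, cons(b, b)), m(c, c, b), p(cons(c, b))), b)))  →  m(cons(c, cons(b, b)), b, p(cons(c, b)))   [R5 at 3.1.1]
3. m(cons(c, cons(b, b)), b, p(cons(c, b)))  →  c   [R5 at ε]

no — NF(t₁) = p(c), NF(t₂) = c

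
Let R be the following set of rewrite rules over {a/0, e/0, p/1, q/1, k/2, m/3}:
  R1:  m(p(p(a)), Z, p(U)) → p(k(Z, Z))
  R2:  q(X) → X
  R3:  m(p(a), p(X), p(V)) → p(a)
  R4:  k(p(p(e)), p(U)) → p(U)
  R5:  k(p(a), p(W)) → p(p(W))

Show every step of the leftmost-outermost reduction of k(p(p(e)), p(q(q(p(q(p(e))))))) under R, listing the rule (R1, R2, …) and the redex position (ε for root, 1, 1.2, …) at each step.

p(p(p(e)))

1. k(p(p(e)), p(q(q(p(q(p(e)))))))  →  p(q(q(p(q(p(e))))))   [R4 at ε]
2. p(q(q(p(q(p(e))))))  →  p(q(p(q(p(e)))))   [R2 at 1]
3. p(q(p(q(p(e)))))  →  p(p(q(p(e))))   [R2 at 1]
4. p(p(q(p(e))))  →  p(p(p(e)))   [R2 at 1.1]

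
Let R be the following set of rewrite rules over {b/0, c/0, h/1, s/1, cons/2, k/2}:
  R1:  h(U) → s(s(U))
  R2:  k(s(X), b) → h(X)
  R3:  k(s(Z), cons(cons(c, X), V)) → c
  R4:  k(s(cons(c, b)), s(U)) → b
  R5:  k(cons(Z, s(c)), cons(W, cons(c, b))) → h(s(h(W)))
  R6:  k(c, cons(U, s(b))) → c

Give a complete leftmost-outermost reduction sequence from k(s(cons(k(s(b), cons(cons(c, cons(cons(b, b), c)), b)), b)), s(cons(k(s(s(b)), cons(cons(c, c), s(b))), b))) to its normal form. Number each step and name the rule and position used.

1. k(s(cons(k(s(b), cons(cons(c, cons(cons(b, b), c)), b)), b)), s(cons(k(s(s(b)), cons(cons(c, c), s(b))), b)))  →  k(s(cons(c, b)), s(cons(k(s(s(b)), cons(cons(c, c), s(b))), b)))   [R3 at 1.1.1]
2. k(s(cons(c, b)), s(cons(k(s(s(b)), cons(cons(c, c), s(b))), b)))  →  b   [R4 at ε]

b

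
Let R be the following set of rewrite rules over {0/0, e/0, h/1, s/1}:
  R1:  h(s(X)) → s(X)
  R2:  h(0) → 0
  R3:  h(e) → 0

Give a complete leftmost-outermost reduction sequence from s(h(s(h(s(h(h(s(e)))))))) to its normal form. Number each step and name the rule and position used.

s(s(s(s(e))))

1. s(h(s(h(s(h(h(s(e))))))))  →  s(s(h(s(h(h(s(e)))))))   [R1 at 1]
2. s(s(h(s(h(h(s(e)))))))  →  s(s(s(h(h(s(e))))))   [R1 at 1.1]
3. s(s(s(h(h(s(e))))))  →  s(s(s(h(s(e)))))   [R1 at 1.1.1.1]
4. s(s(s(h(s(e)))))  →  s(s(s(s(e))))   [R1 at 1.1.1]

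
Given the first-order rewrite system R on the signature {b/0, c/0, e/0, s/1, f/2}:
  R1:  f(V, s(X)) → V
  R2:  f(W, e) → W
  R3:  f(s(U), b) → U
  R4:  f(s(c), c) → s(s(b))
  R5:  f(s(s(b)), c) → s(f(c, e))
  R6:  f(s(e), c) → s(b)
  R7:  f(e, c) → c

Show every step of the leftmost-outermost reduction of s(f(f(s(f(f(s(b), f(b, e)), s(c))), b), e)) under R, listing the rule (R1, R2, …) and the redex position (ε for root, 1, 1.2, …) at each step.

s(b)

1. s(f(f(s(f(f(s(b), f(b, e)), s(c))), b), e))  →  s(f(s(f(f(s(b), f(b, e)), s(c))), b))   [R2 at 1]
2. s(f(s(f(f(s(b), f(b, e)), s(c))), b))  →  s(f(f(s(b), f(b, e)), s(c)))   [R3 at 1]
3. s(f(f(s(b), f(b, e)), s(c)))  →  s(f(s(b), f(b, e)))   [R1 at 1]
4. s(f(s(b), f(b, e)))  →  s(f(s(b), b))   [R2 at 1.2]
5. s(f(s(b), b))  →  s(b)   [R3 at 1]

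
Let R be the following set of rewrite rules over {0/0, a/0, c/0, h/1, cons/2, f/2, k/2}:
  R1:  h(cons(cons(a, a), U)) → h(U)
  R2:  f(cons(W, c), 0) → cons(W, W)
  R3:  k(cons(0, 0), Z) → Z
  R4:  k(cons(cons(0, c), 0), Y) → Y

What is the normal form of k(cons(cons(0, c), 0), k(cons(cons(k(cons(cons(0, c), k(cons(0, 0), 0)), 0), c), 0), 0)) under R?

0

1. k(cons(cons(0, c), 0), k(cons(cons(k(cons(cons(0, c), k(cons(0, 0), 0)), 0), c), 0), 0))  →  k(cons(cons(k(cons(cons(0, c), k(cons(0, 0), 0)), 0), c), 0), 0)   [R4 at ε]
2. k(cons(cons(k(cons(cons(0, c), k(cons(0, 0), 0)), 0), c), 0), 0)  →  k(cons(cons(k(cons(cons(0, c), 0), 0), c), 0), 0)   [R3 at 1.1.1.1.2]
3. k(cons(cons(k(cons(cons(0, c), 0), 0), c), 0), 0)  →  k(cons(cons(0, c), 0), 0)   [R4 at 1.1.1]
4. k(cons(cons(0, c), 0), 0)  →  0   [R4 at ε]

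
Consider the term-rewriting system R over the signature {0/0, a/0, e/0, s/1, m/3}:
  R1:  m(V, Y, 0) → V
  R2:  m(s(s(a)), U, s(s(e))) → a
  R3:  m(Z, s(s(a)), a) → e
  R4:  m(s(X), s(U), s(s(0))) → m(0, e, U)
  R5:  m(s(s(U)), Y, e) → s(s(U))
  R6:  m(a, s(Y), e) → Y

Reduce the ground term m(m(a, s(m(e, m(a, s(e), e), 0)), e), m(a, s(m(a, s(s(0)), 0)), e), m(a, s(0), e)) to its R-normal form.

e

1. m(m(a, s(m(e, m(a, s(e), e), 0)), e), m(a, s(m(a, s(s(0)), 0)), e), m(a, s(0), e))  →  m(m(e, m(a, s(e), e), 0), m(a, s(m(a, s(s(0)), 0)), e), m(a, s(0), e))   [R6 at 1]
2. m(m(e, m(a, s(e), e), 0), m(a, s(m(a, s(s(0)), 0)), e), m(a, s(0), e))  →  m(e, m(a, s(m(a, s(s(0)), 0)), e), m(a, s(0), e))   [R1 at 1]
3. m(e, m(a, s(m(a, s(s(0)), 0)), e), m(a, s(0), e))  →  m(e, m(a, s(s(0)), 0), m(a, s(0), e))   [R6 at 2]
4. m(e, m(a, s(s(0)), 0), m(a, s(0), e))  →  m(e, a, m(a, s(0), e))   [R1 at 2]
5. m(e, a, m(a, s(0), e))  →  m(e, a, 0)   [R6 at 3]
6. m(e, a, 0)  →  e   [R1 at ε]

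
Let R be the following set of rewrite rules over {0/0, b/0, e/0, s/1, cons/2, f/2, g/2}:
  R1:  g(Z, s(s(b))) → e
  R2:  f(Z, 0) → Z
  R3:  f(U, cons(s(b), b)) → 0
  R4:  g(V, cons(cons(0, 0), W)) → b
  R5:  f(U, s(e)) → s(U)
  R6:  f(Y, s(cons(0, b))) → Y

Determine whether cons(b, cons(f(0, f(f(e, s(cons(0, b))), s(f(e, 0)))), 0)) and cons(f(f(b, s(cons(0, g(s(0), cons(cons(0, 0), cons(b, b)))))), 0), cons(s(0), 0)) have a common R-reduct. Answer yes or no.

Reduce t₁ = cons(b, cons(f(0, f(f(e, s(cons(0, b))), s(f(e, 0)))), 0)):
1. cons(b, cons(f(0, f(f(e, s(cons(0, b))), s(f(e, 0)))), 0))  →  cons(b, cons(f(0, f(e, s(f(e, 0)))), 0))   [R6 at 2.1.2.1]
2. cons(b, cons(f(0, f(e, s(f(e, 0)))), 0))  →  cons(b, cons(f(0, f(e, s(e))), 0))   [R2 at 2.1.2.2.1]
3. cons(b, cons(f(0, f(e, s(e))), 0))  →  cons(b, cons(f(0, s(e)), 0))   [R5 at 2.1.2]
4. cons(b, cons(f(0, s(e)), 0))  →  cons(b, cons(s(0), 0))   [R5 at 2.1]

Reduce t₂ = cons(f(f(b, s(cons(0, g(s(0), cons(cons(0, 0), cons(b, b)))))), 0), cons(s(0), 0)):
1. cons(f(f(b, s(cons(0, g(s(0), cons(cons(0, 0), cons(b, b)))))), 0), cons(s(0), 0))  →  cons(f(b, s(cons(0, g(s(0), cons(cons(0, 0), cons(b, b)))))), cons(s(0), 0))   [R2 at 1]
2. cons(f(b, s(cons(0, g(s(0), cons(cons(0, 0), cons(b, b)))))), cons(s(0), 0))  →  cons(f(b, s(cons(0, b))), cons(s(0), 0))   [R4 at 1.2.1.2]
3. cons(f(b, s(cons(0, b))), cons(s(0), 0))  →  cons(b, cons(s(0), 0))   [R6 at 1]

yes — NF(t₁) = cons(b, cons(s(0), 0)), NF(t₂) = cons(b, cons(s(0), 0))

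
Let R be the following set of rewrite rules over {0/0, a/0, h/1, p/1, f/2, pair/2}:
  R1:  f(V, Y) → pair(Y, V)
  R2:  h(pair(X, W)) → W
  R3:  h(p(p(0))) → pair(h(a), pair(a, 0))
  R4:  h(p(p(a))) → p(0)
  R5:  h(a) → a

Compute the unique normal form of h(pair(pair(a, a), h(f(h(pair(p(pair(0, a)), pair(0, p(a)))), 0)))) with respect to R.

pair(0, p(a))

1. h(pair(pair(a, a), h(f(h(pair(p(pair(0, a)), pair(0, p(a)))), 0))))  →  h(f(h(pair(p(pair(0, a)), pair(0, p(a)))), 0))   [R2 at ε]
2. h(f(h(pair(p(pair(0, a)), pair(0, p(a)))), 0))  →  h(pair(0, h(pair(p(pair(0, a)), pair(0, p(a))))))   [R1 at 1]
3. h(pair(0, h(pair(p(pair(0, a)), pair(0, p(a))))))  →  h(pair(p(pair(0, a)), pair(0, p(a))))   [R2 at ε]
4. h(pair(p(pair(0, a)), pair(0, p(a))))  →  pair(0, p(a))   [R2 at ε]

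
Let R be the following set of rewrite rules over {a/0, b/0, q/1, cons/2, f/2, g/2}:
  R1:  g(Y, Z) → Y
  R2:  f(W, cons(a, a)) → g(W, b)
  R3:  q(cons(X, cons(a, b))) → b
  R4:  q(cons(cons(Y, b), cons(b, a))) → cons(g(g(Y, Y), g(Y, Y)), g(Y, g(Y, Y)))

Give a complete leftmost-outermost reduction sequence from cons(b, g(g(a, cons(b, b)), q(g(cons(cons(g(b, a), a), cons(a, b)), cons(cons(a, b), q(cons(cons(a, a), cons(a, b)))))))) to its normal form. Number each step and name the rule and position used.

cons(b, a)

1. cons(b, g(g(a, cons(b, b)), q(g(cons(cons(g(b, a), a), cons(a, b)), cons(cons(a, b), q(cons(cons(a, a), cons(a, b))))))))  →  cons(b, g(a, cons(b, b)))   [R1 at 2]
2. cons(b, g(a, cons(b, b)))  →  cons(b, a)   [R1 at 2]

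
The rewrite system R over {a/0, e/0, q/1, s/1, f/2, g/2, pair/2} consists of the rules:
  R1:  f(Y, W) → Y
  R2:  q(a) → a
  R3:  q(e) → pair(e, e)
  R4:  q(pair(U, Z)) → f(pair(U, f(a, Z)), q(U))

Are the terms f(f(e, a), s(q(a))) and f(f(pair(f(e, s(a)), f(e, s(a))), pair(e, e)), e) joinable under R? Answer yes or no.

Reduce t₁ = f(f(e, a), s(q(a))):
1. f(f(e, a), s(q(a)))  →  f(e, a)   [R1 at ε]
2. f(e, a)  →  e   [R1 at ε]

Reduce t₂ = f(f(pair(f(e, s(a)), f(e, s(a))), pair(e, e)), e):
1. f(f(pair(f(e, s(a)), f(e, s(a))), pair(e, e)), e)  →  f(pair(f(e, s(a)), f(e, s(a))), pair(e, e))   [R1 at ε]
2. f(pair(f(e, s(a)), f(e, s(a))), pair(e, e))  →  pair(f(e, s(a)), f(e, s(a)))   [R1 at ε]
3. pair(f(e, s(a)), f(e, s(a)))  →  pair(e, f(e, s(a)))   [R1 at 1]
4. pair(e, f(e, s(a)))  →  pair(e, e)   [R1 at 2]

no — NF(t₁) = e, NF(t₂) = pair(e, e)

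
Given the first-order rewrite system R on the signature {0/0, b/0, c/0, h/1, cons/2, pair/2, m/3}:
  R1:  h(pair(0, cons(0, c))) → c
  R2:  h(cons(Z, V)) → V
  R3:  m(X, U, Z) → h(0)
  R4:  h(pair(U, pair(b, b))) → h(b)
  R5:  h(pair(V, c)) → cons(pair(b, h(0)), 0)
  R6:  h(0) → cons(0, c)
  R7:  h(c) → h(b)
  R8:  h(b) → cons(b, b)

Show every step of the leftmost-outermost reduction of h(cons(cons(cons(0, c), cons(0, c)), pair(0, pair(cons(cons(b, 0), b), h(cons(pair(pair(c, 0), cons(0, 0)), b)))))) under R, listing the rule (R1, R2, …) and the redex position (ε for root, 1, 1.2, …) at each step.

pair(0, pair(cons(cons(b, 0), b), b))

1. h(cons(cons(cons(0, c), cons(0, c)), pair(0, pair(cons(cons(b, 0), b), h(cons(pair(pair(c, 0), cons(0, 0)), b))))))  →  pair(0, pair(cons(cons(b, 0), b), h(cons(pair(pair(c, 0), cons(0, 0)), b))))   [R2 at ε]
2. pair(0, pair(cons(cons(b, 0), b), h(cons(pair(pair(c, 0), cons(0, 0)), b))))  →  pair(0, pair(cons(cons(b, 0), b), b))   [R2 at 2.2]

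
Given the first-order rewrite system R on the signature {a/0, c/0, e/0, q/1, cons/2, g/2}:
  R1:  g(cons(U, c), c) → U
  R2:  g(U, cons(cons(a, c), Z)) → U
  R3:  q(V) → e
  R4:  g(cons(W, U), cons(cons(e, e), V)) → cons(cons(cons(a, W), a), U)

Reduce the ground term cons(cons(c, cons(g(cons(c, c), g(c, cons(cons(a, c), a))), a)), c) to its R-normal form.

cons(cons(c, cons(c, a)), c)

1. cons(cons(c, cons(g(cons(c, c), g(c, cons(cons(a, c), a))), a)), c)  →  cons(cons(c, cons(g(cons(c, c), c), a)), c)   [R2 at 1.2.1.2]
2. cons(cons(c, cons(g(cons(c, c), c), a)), c)  →  cons(cons(c, cons(c, a)), c)   [R1 at 1.2.1]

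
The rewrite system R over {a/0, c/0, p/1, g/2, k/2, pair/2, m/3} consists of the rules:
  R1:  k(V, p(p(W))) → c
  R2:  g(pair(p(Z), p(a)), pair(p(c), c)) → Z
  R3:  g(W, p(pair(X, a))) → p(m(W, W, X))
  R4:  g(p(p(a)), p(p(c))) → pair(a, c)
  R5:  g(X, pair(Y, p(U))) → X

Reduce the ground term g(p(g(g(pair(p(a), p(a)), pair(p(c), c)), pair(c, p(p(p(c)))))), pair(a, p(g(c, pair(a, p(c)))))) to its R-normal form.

p(a)

1. g(p(g(g(pair(p(a), p(a)), pair(p(c), c)), pair(c, p(p(p(c)))))), pair(a, p(g(c, pair(a, p(c))))))  →  p(g(g(pair(p(a), p(a)), pair(p(c), c)), pair(c, p(p(p(c))))))   [R5 at ε]
2. p(g(g(pair(p(a), p(a)), pair(p(c), c)), pair(c, p(p(p(c))))))  →  p(g(pair(p(a), p(a)), pair(p(c), c)))   [R5 at 1]
3. p(g(pair(p(a), p(a)), pair(p(c), c)))  →  p(a)   [R2 at 1]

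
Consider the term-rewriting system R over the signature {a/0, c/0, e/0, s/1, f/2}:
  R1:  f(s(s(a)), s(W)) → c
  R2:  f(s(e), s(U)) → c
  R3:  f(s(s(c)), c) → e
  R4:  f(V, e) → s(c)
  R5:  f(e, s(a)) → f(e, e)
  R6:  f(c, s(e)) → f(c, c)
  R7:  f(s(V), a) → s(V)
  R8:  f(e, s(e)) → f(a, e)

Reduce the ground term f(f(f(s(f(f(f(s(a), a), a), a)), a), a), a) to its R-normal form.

s(s(a))

1. f(f(f(s(f(f(f(s(a), a), a), a)), a), a), a)  →  f(f(s(f(f(f(s(a), a), a), a)), a), a)   [R7 at 1.1]
2. f(f(s(f(f(f(s(a), a), a), a)), a), a)  →  f(s(f(f(f(s(a), a), a), a)), a)   [R7 at 1]
3. f(s(f(f(f(s(a), a), a), a)), a)  →  s(f(f(f(s(a), a), a), a))   [R7 at ε]
4. s(f(f(f(s(a), a), a), a))  →  s(f(f(s(a), a), a))   [R7 at 1.1.1]
5. s(f(f(s(a), a), a))  →  s(f(s(a), a))   [R7 at 1.1]
6. s(f(s(a), a))  →  s(s(a))   [R7 at 1]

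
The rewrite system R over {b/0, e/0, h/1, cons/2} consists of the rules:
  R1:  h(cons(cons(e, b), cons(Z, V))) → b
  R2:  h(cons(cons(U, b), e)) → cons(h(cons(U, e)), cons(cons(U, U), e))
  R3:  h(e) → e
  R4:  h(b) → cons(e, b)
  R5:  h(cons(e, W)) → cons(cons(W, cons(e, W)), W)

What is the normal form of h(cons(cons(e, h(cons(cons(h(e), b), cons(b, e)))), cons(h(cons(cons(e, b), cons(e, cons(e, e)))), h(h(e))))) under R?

1. h(cons(cons(e, h(cons(cons(h(e), b), cons(b, e)))), cons(h(cons(cons(e, b), cons(e, cons(e, e)))), h(h(e)))))  →  h(cons(cons(e, h(cons(cons(e, b), cons(b, e)))), cons(h(cons(cons(e, b), cons(e, cons(e, e)))), h(h(e)))))   [R3 at 1.1.2.1.1.1]
2. h(cons(cons(e, h(cons(cons(e, b), cons(b, e)))), cons(h(cons(cons(e, b), cons(e, cons(e, e)))), h(h(e)))))  →  h(cons(cons(e, b), cons(h(cons(cons(e, b), cons(e, cons(e, e)))), h(h(e)))))   [R1 at 1.1.2]
3. h(cons(cons(e, b), cons(h(cons(cons(e, b), cons(e, cons(e, e)))), h(h(e)))))  →  b   [R1 at ε]

b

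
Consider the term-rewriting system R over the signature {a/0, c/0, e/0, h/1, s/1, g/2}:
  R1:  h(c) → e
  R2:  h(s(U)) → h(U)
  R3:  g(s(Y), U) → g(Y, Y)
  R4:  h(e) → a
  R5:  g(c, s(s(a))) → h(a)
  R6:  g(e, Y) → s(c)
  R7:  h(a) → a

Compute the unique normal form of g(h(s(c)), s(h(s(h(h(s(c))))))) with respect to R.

1. g(h(s(c)), s(h(s(h(h(s(c)))))))  →  g(h(c), s(h(s(h(h(s(c)))))))   [R2 at 1]
2. g(h(c), s(h(s(h(h(s(c)))))))  →  g(e, s(h(s(h(h(s(c)))))))   [R1 at 1]
3. g(e, s(h(s(h(h(s(c)))))))  →  s(c)   [R6 at ε]

s(c)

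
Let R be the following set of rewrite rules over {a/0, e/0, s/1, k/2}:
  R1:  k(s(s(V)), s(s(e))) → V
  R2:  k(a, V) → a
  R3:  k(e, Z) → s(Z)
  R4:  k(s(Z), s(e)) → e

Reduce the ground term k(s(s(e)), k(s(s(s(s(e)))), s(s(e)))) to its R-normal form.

e

1. k(s(s(e)), k(s(s(s(s(e)))), s(s(e))))  →  k(s(s(e)), s(s(e)))   [R1 at 2]
2. k(s(s(e)), s(s(e)))  →  e   [R1 at ε]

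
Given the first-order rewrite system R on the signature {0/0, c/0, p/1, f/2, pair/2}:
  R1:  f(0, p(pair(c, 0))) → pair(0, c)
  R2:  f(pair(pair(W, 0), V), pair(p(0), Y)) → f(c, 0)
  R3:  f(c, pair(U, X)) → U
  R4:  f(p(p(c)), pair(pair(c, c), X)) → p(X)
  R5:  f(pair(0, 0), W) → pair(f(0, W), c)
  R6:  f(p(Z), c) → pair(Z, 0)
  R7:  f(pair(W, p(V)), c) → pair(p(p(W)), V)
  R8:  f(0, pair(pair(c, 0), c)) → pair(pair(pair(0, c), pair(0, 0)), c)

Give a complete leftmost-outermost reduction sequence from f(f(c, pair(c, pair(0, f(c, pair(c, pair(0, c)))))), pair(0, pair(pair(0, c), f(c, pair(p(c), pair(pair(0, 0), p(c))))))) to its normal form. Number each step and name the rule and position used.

1. f(f(c, pair(c, pair(0, f(c, pair(c, pair(0, c)))))), pair(0, pair(pair(0, c), f(c, pair(p(c), pair(pair(0, 0), p(c)))))))  →  f(c, pair(0, pair(pair(0, c), f(c, pair(p(c), pair(pair(0, 0), p(c)))))))   [R3 at 1]
2. f(c, pair(0, pair(pair(0, c), f(c, pair(p(c), pair(pair(0, 0), p(c)))))))  →  0   [R3 at ε]

0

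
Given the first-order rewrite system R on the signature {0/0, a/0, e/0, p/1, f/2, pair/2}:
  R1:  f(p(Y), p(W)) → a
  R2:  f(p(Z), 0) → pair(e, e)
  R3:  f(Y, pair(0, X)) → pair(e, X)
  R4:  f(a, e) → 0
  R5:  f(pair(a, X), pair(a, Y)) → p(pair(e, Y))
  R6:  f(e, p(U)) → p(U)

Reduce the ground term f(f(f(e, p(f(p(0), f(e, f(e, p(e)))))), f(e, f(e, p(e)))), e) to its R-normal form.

0

1. f(f(f(e, p(f(p(0), f(e, f(e, p(e)))))), f(e, f(e, p(e)))), e)  →  f(f(p(f(p(0), f(e, f(e, p(e))))), f(e, f(e, p(e)))), e)   [R6 at 1.1]
2. f(f(p(f(p(0), f(e, f(e, p(e))))), f(e, f(e, p(e)))), e)  →  f(f(p(f(p(0), f(e, p(e)))), f(e, f(e, p(e)))), e)   [R6 at 1.1.1.2.2]
3. f(f(p(f(p(0), f(e, p(e)))), f(e, f(e, p(e)))), e)  →  f(f(p(f(p(0), p(e))), f(e, f(e, p(e)))), e)   [R6 at 1.1.1.2]
4. f(f(p(f(p(0), p(e))), f(e, f(e, p(e)))), e)  →  f(f(p(a), f(e, f(e, p(e)))), e)   [R1 at 1.1.1]
5. f(f(p(a), f(e, f(e, p(e)))), e)  →  f(f(p(a), f(e, p(e))), e)   [R6 at 1.2.2]
6. f(f(p(a), f(e, p(e))), e)  →  f(f(p(a), p(e)), e)   [R6 at 1.2]
7. f(f(p(a), p(e)), e)  →  f(a, e)   [R1 at 1]
8. f(a, e)  →  0   [R4 at ε]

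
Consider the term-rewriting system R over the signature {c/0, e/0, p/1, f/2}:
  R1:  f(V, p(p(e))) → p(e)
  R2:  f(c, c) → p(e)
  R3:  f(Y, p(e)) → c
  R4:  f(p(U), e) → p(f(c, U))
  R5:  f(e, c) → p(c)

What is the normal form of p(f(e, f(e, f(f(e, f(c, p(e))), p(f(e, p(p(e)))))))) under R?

p(p(c))

1. p(f(e, f(e, f(f(e, f(c, p(e))), p(f(e, p(p(e))))))))  →  p(f(e, f(e, f(f(e, c), p(f(e, p(p(e))))))))   [R3 at 1.2.2.1.2]
2. p(f(e, f(e, f(f(e, c), p(f(e, p(p(e))))))))  →  p(f(e, f(e, f(p(c), p(f(e, p(p(e))))))))   [R5 at 1.2.2.1]
3. p(f(e, f(e, f(p(c), p(f(e, p(p(e))))))))  →  p(f(e, f(e, f(p(c), p(p(e))))))   [R1 at 1.2.2.2.1]
4. p(f(e, f(e, f(p(c), p(p(e))))))  →  p(f(e, f(e, p(e))))   [R1 at 1.2.2]
5. p(f(e, f(e, p(e))))  →  p(f(e, c))   [R3 at 1.2]
6. p(f(e, c))  →  p(p(c))   [R5 at 1]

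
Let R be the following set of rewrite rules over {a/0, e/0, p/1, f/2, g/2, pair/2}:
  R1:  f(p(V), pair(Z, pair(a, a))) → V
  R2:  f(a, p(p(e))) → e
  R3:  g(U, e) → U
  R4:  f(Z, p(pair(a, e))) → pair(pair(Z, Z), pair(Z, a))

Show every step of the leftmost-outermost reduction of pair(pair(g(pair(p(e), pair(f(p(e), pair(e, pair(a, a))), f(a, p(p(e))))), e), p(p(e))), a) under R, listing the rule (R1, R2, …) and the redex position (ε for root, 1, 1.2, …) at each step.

1. pair(pair(g(pair(p(e), pair(f(p(e), pair(e, pair(a, a))), f(a, p(p(e))))), e), p(p(e))), a)  →  pair(pair(pair(p(e), pair(f(p(e), pair(e, pair(a, a))), f(a, p(p(e))))), p(p(e))), a)   [R3 at 1.1]
2. pair(pair(pair(p(e), pair(f(p(e), pair(e, pair(a, a))), f(a, p(p(e))))), p(p(e))), a)  →  pair(pair(pair(p(e), pair(e, f(a, p(p(e))))), p(p(e))), a)   [R1 at 1.1.2.1]
3. pair(pair(pair(p(e), pair(e, f(a, p(p(e))))), p(p(e))), a)  →  pair(pair(pair(p(e), pair(e, e)), p(p(e))), a)   [R2 at 1.1.2.2]

pair(pair(pair(p(e), pair(e, e)), p(p(e))), a)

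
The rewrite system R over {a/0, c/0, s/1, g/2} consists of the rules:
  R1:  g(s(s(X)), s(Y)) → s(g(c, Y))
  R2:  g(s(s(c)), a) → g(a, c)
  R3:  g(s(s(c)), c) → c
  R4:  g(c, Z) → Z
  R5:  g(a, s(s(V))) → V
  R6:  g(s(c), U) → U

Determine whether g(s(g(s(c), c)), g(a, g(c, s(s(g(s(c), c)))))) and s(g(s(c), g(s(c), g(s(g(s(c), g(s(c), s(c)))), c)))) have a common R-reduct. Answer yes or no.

Reduce t₁ = g(s(g(s(c), c)), g(a, g(c, s(s(g(s(c), c)))))):
1. g(s(g(s(c), c)), g(a, g(c, s(s(g(s(c), c))))))  →  g(s(c), g(a, g(c, s(s(g(s(c), c))))))   [R6 at 1.1]
2. g(s(c), g(a, g(c, s(s(g(s(c), c))))))  →  g(a, g(c, s(s(g(s(c), c)))))   [R6 at ε]
3. g(a, g(c, s(s(g(s(c), c)))))  →  g(a, s(s(g(s(c), c))))   [R4 at 2]
4. g(a, s(s(g(s(c), c))))  →  g(s(c), c)   [R5 at ε]
5. g(s(c), c)  →  c   [R6 at ε]

Reduce t₂ = s(g(s(c), g(s(c), g(s(g(s(c), g(s(c), s(c)))), c)))):
1. s(g(s(c), g(s(c), g(s(g(s(c), g(s(c), s(c)))), c))))  →  s(g(s(c), g(s(g(s(c), g(s(c), s(c)))), c)))   [R6 at 1]
2. s(g(s(c), g(s(g(s(c), g(s(c), s(c)))), c)))  →  s(g(s(g(s(c), g(s(c), s(c)))), c))   [R6 at 1]
3. s(g(s(g(s(c), g(s(c), s(c)))), c))  →  s(g(s(g(s(c), s(c))), c))   [R6 at 1.1.1]
4. s(g(s(g(s(c), s(c))), c))  →  s(g(s(s(c)), c))   [R6 at 1.1.1]
5. s(g(s(s(c)), c))  →  s(c)   [R3 at 1]

no — NF(t₁) = c, NF(t₂) = s(c)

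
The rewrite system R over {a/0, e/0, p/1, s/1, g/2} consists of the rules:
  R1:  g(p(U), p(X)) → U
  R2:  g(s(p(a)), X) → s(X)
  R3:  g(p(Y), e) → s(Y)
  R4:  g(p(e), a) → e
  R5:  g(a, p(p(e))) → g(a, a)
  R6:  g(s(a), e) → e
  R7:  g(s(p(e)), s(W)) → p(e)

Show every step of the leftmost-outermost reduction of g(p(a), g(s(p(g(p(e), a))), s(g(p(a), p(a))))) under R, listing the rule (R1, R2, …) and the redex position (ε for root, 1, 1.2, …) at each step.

a

1. g(p(a), g(s(p(g(p(e), a))), s(g(p(a), p(a)))))  →  g(p(a), g(s(p(e)), s(g(p(a), p(a)))))   [R4 at 2.1.1.1]
2. g(p(a), g(s(p(e)), s(g(p(a), p(a)))))  →  g(p(a), p(e))   [R7 at 2]
3. g(p(a), p(e))  →  a   [R1 at ε]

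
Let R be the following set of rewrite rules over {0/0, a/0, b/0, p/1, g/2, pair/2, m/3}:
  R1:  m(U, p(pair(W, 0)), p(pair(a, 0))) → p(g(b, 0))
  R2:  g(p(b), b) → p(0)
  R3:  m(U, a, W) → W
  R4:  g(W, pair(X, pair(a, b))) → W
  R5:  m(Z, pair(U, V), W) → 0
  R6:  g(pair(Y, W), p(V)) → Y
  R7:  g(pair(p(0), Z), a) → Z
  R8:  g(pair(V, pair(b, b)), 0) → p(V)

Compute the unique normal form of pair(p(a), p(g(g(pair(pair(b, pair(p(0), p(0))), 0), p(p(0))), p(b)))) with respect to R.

1. pair(p(a), p(g(g(pair(pair(b, pair(p(0), p(0))), 0), p(p(0))), p(b))))  →  pair(p(a), p(g(pair(b, pair(p(0), p(0))), p(b))))   [R6 at 2.1.1]
2. pair(p(a), p(g(pair(b, pair(p(0), p(0))), p(b))))  →  pair(p(a), p(b))   [R6 at 2.1]

pair(p(a), p(b))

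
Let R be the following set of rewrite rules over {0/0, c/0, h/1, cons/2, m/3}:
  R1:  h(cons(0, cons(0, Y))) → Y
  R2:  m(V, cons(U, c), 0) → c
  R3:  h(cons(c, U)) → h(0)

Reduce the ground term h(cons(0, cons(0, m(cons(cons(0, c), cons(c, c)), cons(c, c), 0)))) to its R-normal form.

1. h(cons(0, cons(0, m(cons(cons(0, c), cons(c, c)), cons(c, c), 0))))  →  m(cons(cons(0, c), cons(c, c)), cons(c, c), 0)   [R1 at ε]
2. m(cons(cons(0, c), cons(c, c)), cons(c, c), 0)  →  c   [R2 at ε]

c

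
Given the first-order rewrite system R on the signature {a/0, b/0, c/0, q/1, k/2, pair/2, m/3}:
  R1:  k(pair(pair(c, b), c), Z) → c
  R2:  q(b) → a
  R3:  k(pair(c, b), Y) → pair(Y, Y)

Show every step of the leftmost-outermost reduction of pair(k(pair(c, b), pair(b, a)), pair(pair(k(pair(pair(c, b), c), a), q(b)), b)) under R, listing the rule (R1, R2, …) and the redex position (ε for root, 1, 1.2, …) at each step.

1. pair(k(pair(c, b), pair(b, a)), pair(pair(k(pair(pair(c, b), c), a), q(b)), b))  →  pair(pair(pair(b, a), pair(b, a)), pair(pair(k(pair(pair(c, b), c), a), q(b)), b))   [R3 at 1]
2. pair(pair(pair(b, a), pair(b, a)), pair(pair(k(pair(pair(c, b), c), a), q(b)), b))  →  pair(pair(pair(b, a), pair(b, a)), pair(pair(c, q(b)), b))   [R1 at 2.1.1]
3. pair(pair(pair(b, a), pair(b, a)), pair(pair(c, q(b)), b))  →  pair(pair(pair(b, a), pair(b, a)), pair(pair(c, a), b))   [R2 at 2.1.2]

pair(pair(pair(b, a), pair(b, a)), pair(pair(c, a), b))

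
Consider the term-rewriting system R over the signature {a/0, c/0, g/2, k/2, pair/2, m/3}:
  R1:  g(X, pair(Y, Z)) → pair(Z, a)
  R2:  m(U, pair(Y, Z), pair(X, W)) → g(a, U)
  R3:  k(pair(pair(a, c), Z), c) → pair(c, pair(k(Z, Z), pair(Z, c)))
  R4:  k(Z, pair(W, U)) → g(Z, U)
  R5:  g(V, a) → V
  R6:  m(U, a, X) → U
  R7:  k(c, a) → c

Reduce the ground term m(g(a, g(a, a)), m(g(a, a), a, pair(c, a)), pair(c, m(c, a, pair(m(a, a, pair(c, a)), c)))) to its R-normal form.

a

1. m(g(a, g(a, a)), m(g(a, a), a, pair(c, a)), pair(c, m(c, a, pair(m(a, a, pair(c, a)), c))))  →  m(g(a, a), m(g(a, a), a, pair(c, a)), pair(c, m(c, a, pair(m(a, a, pair(c, a)), c))))   [R5 at 1.2]
2. m(g(a, a), m(g(a, a), a, pair(c, a)), pair(c, m(c, a, pair(m(a, a, pair(c, a)), c))))  →  m(a, m(g(a, a), a, pair(c, a)), pair(c, m(c, a, pair(m(a, a, pair(c, a)), c))))   [R5 at 1]
3. m(a, m(g(a, a), a, pair(c, a)), pair(c, m(c, a, pair(m(a, a, pair(c, a)), c))))  →  m(a, g(a, a), pair(c, m(c, a, pair(m(a, a, pair(c, a)), c))))   [R6 at 2]
4. m(a, g(a, a), pair(c, m(c, a, pair(m(a, a, pair(c, a)), c))))  →  m(a, a, pair(c, m(c, a, pair(m(a, a, pair(c, a)), c))))   [R5 at 2]
5. m(a, a, pair(c, m(c, a, pair(m(a, a, pair(c, a)), c))))  →  a   [R6 at ε]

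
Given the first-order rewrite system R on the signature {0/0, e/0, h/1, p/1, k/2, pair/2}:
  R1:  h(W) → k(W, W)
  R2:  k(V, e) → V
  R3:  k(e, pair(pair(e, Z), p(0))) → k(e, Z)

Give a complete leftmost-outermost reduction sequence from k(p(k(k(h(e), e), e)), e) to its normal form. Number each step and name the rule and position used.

1. k(p(k(k(h(e), e), e)), e)  →  p(k(k(h(e), e), e))   [R2 at ε]
2. p(k(k(h(e), e), e))  →  p(k(h(e), e))   [R2 at 1]
3. p(k(h(e), e))  →  p(h(e))   [R2 at 1]
4. p(h(e))  →  p(k(e, e))   [R1 at 1]
5. p(k(e, e))  →  p(e)   [R2 at 1]

p(e)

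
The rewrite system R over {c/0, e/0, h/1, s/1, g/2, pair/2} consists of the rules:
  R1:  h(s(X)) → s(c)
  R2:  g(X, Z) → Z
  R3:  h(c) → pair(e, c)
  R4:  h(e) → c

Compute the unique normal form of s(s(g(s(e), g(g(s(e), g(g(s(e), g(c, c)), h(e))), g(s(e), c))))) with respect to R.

s(s(c))

1. s(s(g(s(e), g(g(s(e), g(g(s(e), g(c, c)), h(e))), g(s(e), c)))))  →  s(s(g(g(s(e), g(g(s(e), g(c, c)), h(e))), g(s(e), c))))   [R2 at 1.1]
2. s(s(g(g(s(e), g(g(s(e), g(c, c)), h(e))), g(s(e), c))))  →  s(s(g(s(e), c)))   [R2 at 1.1]
3. s(s(g(s(e), c)))  →  s(s(c))   [R2 at 1.1]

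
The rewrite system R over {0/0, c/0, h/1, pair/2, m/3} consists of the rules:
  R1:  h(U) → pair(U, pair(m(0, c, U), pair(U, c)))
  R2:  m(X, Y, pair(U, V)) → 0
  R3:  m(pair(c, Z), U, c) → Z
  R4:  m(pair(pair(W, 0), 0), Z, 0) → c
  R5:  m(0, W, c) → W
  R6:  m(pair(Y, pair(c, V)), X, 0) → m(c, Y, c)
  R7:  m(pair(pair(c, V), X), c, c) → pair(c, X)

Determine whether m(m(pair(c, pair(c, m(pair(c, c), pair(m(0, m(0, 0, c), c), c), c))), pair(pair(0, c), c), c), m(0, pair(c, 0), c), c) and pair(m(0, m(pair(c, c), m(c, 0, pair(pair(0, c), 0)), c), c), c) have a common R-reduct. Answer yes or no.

Reduce t₁ = m(m(pair(c, pair(c, m(pair(c, c), pair(m(0, m(0, 0, c), c), c), c))), pair(pair(0, c), c), c), m(0, pair(c, 0), c), c):
1. m(m(pair(c, pair(c, m(pair(c, c), pair(m(0, m(0, 0, c), c), c), c))), pair(pair(0, c), c), c), m(0, pair(c, 0), c), c)  →  m(pair(c, m(pair(c, c), pair(m(0, m(0, 0, c), c), c), c)), m(0, pair(c, 0), c), c)   [R3 at 1]
2. m(pair(c, m(pair(c, c), pair(m(0, m(0, 0, c), c), c), c)), m(0, pair(c, 0), c), c)  →  m(pair(c, c), pair(m(0, m(0, 0, c), c), c), c)   [R3 at ε]
3. m(pair(c, c), pair(m(0, m(0, 0, c), c), c), c)  →  c   [R3 at ε]

Reduce t₂ = pair(m(0, m(pair(c, c), m(c, 0, pair(pair(0, c), 0)), c), c), c):
1. pair(m(0, m(pair(c, c), m(c, 0, pair(pair(0, c), 0)), c), c), c)  →  pair(m(pair(c, c), m(c, 0, pair(pair(0, c), 0)), c), c)   [R5 at 1]
2. pair(m(pair(c, c), m(c, 0, pair(pair(0, c), 0)), c), c)  →  pair(c, c)   [R3 at 1]

no — NF(t₁) = c, NF(t₂) = pair(c, c)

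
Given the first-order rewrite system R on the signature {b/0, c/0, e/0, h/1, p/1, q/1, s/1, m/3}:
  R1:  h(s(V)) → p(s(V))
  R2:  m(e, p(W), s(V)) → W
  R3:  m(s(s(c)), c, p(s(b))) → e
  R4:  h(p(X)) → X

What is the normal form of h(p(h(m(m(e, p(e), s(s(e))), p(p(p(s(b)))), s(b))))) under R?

1. h(p(h(m(m(e, p(e), s(s(e))), p(p(p(s(b)))), s(b)))))  →  h(m(m(e, p(e), s(s(e))), p(p(p(s(b)))), s(b)))   [R4 at ε]
2. h(m(m(e, p(e), s(s(e))), p(p(p(s(b)))), s(b)))  →  h(m(e, p(p(p(s(b)))), s(b)))   [R2 at 1.1]
3. h(m(e, p(p(p(s(b)))), s(b)))  →  h(p(p(s(b))))   [R2 at 1]
4. h(p(p(s(b))))  →  p(s(b))   [R4 at ε]

p(s(b))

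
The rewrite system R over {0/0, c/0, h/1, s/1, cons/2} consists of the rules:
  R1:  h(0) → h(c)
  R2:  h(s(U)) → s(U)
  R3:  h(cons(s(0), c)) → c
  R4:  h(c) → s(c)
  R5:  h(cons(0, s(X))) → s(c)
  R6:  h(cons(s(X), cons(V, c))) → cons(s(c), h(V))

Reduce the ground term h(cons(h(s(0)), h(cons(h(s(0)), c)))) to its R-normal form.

c

1. h(cons(h(s(0)), h(cons(h(s(0)), c))))  →  h(cons(s(0), h(cons(h(s(0)), c))))   [R2 at 1.1]
2. h(cons(s(0), h(cons(h(s(0)), c))))  →  h(cons(s(0), h(cons(s(0), c))))   [R2 at 1.2.1.1]
3. h(cons(s(0), h(cons(s(0), c))))  →  h(cons(s(0), c))   [R3 at 1.2]
4. h(cons(s(0), c))  →  c   [R3 at ε]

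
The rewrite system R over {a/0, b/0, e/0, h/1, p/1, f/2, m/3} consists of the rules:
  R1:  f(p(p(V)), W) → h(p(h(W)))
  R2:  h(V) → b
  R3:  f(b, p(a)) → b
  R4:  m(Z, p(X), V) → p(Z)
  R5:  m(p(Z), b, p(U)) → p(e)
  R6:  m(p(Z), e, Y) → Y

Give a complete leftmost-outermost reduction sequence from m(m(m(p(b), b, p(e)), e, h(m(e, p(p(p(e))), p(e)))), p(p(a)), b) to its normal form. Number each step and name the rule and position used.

1. m(m(m(p(b), b, p(e)), e, h(m(e, p(p(p(e))), p(e)))), p(p(a)), b)  →  p(m(m(p(b), b, p(e)), e, h(m(e, p(p(p(e))), p(e)))))   [R4 at ε]
2. p(m(m(p(b), b, p(e)), e, h(m(e, p(p(p(e))), p(e)))))  →  p(m(p(e), e, h(m(e, p(p(p(e))), p(e)))))   [R5 at 1.1]
3. p(m(p(e), e, h(m(e, p(p(p(e))), p(e)))))  →  p(h(m(e, p(p(p(e))), p(e))))   [R6 at 1]
4. p(h(m(e, p(p(p(e))), p(e))))  →  p(b)   [R2 at 1]

p(b)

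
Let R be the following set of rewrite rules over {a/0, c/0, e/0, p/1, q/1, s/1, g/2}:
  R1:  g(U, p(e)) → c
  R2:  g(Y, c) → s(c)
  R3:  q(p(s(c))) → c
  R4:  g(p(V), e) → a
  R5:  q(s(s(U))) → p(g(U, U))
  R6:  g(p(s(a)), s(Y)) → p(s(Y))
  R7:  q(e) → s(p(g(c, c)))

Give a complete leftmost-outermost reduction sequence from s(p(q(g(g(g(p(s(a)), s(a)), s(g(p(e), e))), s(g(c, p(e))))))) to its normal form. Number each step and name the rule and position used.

1. s(p(q(g(g(g(p(s(a)), s(a)), s(g(p(e), e))), s(g(c, p(e)))))))  →  s(p(q(g(g(p(s(a)), s(g(p(e), e))), s(g(c, p(e)))))))   [R6 at 1.1.1.1.1]
2. s(p(q(g(g(p(s(a)), s(g(p(e), e))), s(g(c, p(e)))))))  →  s(p(q(g(p(s(g(p(e), e))), s(g(c, p(e)))))))   [R6 at 1.1.1.1]
3. s(p(q(g(p(s(g(p(e), e))), s(g(c, p(e)))))))  →  s(p(q(g(p(s(a)), s(g(c, p(e)))))))   [R4 at 1.1.1.1.1.1]
4. s(p(q(g(p(s(a)), s(g(c, p(e)))))))  →  s(p(q(p(s(g(c, p(e)))))))   [R6 at 1.1.1]
5. s(p(q(p(s(g(c, p(e)))))))  →  s(p(q(p(s(c)))))   [R1 at 1.1.1.1.1]
6. s(p(q(p(s(c)))))  →  s(p(c))   [R3 at 1.1]

s(p(c))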